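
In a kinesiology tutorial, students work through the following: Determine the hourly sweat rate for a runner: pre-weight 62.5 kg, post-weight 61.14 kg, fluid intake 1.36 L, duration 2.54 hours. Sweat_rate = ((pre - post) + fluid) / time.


Mass lost = 62.5 - 61.14 = 1.36 kg
Add fluid consumed: 1.36 + 1.36 = 2.72 L total sweat
Sweat rate = 2.72 / 2.54 = 1.071 L/h

1.071 L/h


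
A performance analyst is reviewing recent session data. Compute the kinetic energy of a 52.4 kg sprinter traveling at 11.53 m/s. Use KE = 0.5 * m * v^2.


Velocity squared = 132.9409
KE = 0.5 * 52.4 * 132.9409 = 3483.05 J

3483.05 J


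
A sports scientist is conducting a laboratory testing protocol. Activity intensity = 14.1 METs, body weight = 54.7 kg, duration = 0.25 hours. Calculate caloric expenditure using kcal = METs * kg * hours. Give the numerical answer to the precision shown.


kcal = 14.1 * 54.7 * 0.25
= 771.27 * 0.25
= 192.82 kcal

192.82 kcal


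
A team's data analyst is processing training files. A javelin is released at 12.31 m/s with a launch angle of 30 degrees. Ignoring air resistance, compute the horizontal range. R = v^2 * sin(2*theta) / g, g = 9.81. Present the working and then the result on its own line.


Launch speed squared = 151.5361
sin(2 * 30 deg) = 0.866025
Range = 151.5361 * 0.866025 / 9.81
= 13.378 m

13.378 m


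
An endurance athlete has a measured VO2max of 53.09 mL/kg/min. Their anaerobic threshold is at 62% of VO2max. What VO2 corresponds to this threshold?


Anaerobic threshold VO2 = VO2max * 62%
= 53.09 * 0.62
= 32.92 mL/kg/min

32.92 mL/kg/min


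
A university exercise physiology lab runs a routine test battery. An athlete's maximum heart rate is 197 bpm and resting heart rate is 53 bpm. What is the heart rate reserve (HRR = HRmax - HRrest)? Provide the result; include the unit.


HRR = HRmax - HRrest
= 197 - 53
= 144 bpm

144 bpm


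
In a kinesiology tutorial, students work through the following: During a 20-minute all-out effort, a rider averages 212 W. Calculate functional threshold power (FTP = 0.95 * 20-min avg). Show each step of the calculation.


FTP = 0.95 * 212
= 201.4 W

201.4 W


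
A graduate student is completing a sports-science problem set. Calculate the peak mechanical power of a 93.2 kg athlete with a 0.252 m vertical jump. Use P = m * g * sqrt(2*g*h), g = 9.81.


First, sqrt(2gh) = sqrt(2 * 9.81 * 0.252)
= sqrt(4.94424) = 2.223565 m/s
Power = 93.2 * 9.81 * 2.223565 = 2032.99 W

2032.99 W


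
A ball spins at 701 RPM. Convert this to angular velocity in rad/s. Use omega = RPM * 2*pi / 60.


omega = 701 * 2 * pi / 60
= 701 * 6.28318531 / 60
= 4404.513 / 60
= 73.409 rad/s

73.409 rad/s


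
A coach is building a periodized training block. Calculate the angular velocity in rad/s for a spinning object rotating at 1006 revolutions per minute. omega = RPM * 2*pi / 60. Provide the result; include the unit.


omega = RPM * 2*pi / 60
= 1006 * 6.28318531 / 60
= 105.348 rad/s

105.348 rad/s


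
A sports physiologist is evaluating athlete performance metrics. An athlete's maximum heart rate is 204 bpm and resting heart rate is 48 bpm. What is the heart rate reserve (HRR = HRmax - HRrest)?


HRR = HRmax - HRrest
= 204 - 48
= 156 bpm

156 bpm


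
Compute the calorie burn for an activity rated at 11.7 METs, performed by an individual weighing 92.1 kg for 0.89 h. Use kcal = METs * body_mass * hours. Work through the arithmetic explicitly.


Product of METs and mass = 11.7 * 92.1 = 1077.57
Total kcal = 1077.57 * 0.89 = 959.04 kcal

959.04 kcal


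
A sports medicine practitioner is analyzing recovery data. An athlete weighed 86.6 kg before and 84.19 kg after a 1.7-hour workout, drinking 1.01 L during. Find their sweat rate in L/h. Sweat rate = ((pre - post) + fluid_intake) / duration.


Body mass change = 2.41 kg
Total sweat loss = 2.41 + 1.01 = 3.42 L
Rate = 3.42 / 1.7 = 2.012 L/h

2.012 L/h


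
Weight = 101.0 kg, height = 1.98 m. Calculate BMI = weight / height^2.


height^2 = 1.98^2 = 3.9204
BMI = 101.0 / 3.9204 = 25.76 kg/m^2

25.76 kg/m^2


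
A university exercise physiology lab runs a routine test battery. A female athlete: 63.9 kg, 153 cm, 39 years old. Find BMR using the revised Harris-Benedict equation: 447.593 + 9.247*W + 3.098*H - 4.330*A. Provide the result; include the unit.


Intercept = 447.593
Weight contribution = 9.247 * 63.9 = 590.8833
Height contribution = 3.098 * 153 = 473.994
Age contribution = 4.33 * 39 = 168.87
BMR = 447.593 + 590.8833 + 473.994 - 168.87
= 1343.6 kcal/day

1343.6 kcal/day


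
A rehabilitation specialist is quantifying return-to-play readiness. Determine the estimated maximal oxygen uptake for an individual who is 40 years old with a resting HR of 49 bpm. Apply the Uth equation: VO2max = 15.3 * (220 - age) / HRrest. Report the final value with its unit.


HRmax = 220 - 40 = 180
VO2max = 15.3 * (180 / 49)
= 15.3 * 3.6735
= 56.2 mL/kg/min

56.2 mL/kg/min


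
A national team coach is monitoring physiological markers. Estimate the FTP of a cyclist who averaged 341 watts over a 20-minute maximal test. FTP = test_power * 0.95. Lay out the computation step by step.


FTP = 341 * 0.95 = 323.95 W

323.95 W


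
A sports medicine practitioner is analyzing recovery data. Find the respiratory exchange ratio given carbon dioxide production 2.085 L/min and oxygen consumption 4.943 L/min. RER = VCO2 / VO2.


VCO2 = 2.085 L/min
VO2 = 4.943 L/min
RER = 2.085 / 4.943 = 0.4218

0.4218


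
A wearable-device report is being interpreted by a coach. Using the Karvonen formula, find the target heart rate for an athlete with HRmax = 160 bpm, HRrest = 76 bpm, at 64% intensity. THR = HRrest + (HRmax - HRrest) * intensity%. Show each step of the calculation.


HRR = 160 - 76 = 84
THR = 76 + 84 * 0.64
= 76 + 53.76
= 129.76 bpm

129.76 bpm


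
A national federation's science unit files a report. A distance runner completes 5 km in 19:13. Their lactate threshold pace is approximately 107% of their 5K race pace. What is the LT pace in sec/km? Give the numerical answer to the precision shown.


Convert to seconds: 19 min 13 s = 1153 s
Pace per km = 1153 / 5 = 230.6 s/km
LT pace = 230.6 * 1.07 = 246.74 s/km

246.74 s/km


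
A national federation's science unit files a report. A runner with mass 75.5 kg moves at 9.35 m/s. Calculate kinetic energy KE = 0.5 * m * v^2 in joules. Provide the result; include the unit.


v^2 = 9.35^2 = 87.4225
KE = 0.5 * 75.5 * 87.4225
= 3300.2 J

3300.2 J


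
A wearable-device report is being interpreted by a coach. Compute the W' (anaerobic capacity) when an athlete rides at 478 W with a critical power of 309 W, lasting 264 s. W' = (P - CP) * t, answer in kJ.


Above-CP power = 169 W
Duration = 264 s
W' = 169 * 264 = 44616 J
Convert: 44616 / 1000 = 44.616 kJ

44.616 kJ


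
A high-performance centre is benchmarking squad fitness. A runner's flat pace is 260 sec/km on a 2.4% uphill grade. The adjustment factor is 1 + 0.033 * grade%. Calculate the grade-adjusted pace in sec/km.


Factor = 1 + 0.033 * 2.4 = 1.0792
Adjusted pace = 260 * 1.0792
= 280.59 sec/km

280.59 s/km


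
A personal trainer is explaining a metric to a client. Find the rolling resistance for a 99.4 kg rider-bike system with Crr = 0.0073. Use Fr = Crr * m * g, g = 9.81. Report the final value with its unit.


m * g = 99.4 * 9.81 = 975.114 N
Fr = 0.0073 * 975.114 = 7.118 N

7.118 N


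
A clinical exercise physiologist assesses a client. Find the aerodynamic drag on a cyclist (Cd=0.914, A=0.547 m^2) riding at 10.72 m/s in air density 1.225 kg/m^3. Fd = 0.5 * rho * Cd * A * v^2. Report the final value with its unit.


Fd = 0.5 * 1.225 * 0.914 * 0.547 * 10.72^2
= 0.5 * 1.225 * 0.914 * 0.547 * 114.9184
= 35.191 N

35.191 N


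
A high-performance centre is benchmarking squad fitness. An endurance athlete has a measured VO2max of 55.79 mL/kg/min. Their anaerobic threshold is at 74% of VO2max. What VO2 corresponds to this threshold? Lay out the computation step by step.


Anaerobic threshold VO2 = VO2max * 74%
= 55.79 * 0.74
= 41.28 mL/kg/min

41.28 mL/kg/min


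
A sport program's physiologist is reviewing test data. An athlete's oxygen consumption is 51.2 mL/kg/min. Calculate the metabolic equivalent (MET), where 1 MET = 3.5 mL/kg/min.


MET = VO2 / 3.5
= 51.2 / 3.5
= 14.63 METs

14.63 METs


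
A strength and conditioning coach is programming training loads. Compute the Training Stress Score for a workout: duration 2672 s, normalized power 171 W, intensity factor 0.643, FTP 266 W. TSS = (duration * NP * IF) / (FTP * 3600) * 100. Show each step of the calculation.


Product = 2672 * 171 * 0.643 = 293794.416
Base = 266 * 3600 = 957600
TSS = 293794.416 / 957600 * 100 = 30.68

30.68 TSS


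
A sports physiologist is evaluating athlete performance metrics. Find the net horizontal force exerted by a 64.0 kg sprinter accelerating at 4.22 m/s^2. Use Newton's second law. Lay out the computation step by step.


Newton's second law: F = m * a
F = 64.0 * 4.22 = 270.08 N

270.08 N


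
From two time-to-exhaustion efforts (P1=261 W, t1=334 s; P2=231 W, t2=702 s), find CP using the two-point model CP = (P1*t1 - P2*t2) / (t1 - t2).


Work in trial 1 = 87174 J
Work in trial 2 = 162162 J
Delta work = -74988 J
Delta time = -368 s
CP = -74988 / -368 = 203.77 W

203.77 W


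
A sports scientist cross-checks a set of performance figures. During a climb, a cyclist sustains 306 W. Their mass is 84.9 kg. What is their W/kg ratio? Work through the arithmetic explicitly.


Power-to-weight = 306 W / 84.9 kg
= 3.604 W/kg

3.604 W/kg


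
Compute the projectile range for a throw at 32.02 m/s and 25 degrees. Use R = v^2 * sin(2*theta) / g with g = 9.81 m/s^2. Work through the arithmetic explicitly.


Two times the angle = 50 degrees
sin(50) = 0.766044
R = 1025.2804 * 0.766044 / 9.81 = 80.062 m

80.062 m


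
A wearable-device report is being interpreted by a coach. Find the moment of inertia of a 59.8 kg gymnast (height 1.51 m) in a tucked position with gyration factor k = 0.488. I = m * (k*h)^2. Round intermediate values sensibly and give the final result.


Radius of gyration = 0.488 * 1.51 = 0.73688 m
I = 59.8 * 0.73688^2
= 59.8 * 0.542992
= 32.471 kg*m^2

32.471 kg*m^2


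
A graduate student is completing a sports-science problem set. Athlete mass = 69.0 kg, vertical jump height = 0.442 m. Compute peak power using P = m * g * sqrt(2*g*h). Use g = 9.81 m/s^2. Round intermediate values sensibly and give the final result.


sqrt(2 * 9.81 * 0.442) = sqrt(8.67204) = 2.944833 m/s
P = 69.0 * 9.81 * 2.944833
= 1993.33 W

1993.33 W


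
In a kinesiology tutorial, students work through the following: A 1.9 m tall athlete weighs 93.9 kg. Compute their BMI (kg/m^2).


height^2 = 3.61 m^2
BMI = 93.9 / 3.61 = 26.01 kg/m^2

26.01 kg/m^2


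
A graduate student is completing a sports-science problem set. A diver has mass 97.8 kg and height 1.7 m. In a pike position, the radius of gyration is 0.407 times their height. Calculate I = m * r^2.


r = 0.407 * 1.7 = 0.6919 m
I = m * r^2 = 97.8 * 0.478726 = 46.819 kg*m^2

46.819 kg*m^2


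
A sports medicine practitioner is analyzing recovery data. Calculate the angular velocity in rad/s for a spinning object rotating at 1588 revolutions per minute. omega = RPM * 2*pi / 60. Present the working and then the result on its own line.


omega = RPM * 2*pi / 60
= 1588 * 6.28318531 / 60
= 166.295 rad/s

166.295 rad/s


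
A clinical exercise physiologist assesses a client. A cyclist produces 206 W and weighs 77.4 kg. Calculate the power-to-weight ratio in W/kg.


P/W = power / mass
= 206 / 77.4
= 2.661 W/kg

2.661 W/kg


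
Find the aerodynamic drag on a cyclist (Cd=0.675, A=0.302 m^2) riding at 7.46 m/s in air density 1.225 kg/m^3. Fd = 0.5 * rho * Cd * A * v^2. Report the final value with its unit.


Fd = 0.5 * 1.225 * 0.675 * 0.302 * 7.46^2
= 0.5 * 1.225 * 0.675 * 0.302 * 55.6516
= 6.949 N

6.949 N


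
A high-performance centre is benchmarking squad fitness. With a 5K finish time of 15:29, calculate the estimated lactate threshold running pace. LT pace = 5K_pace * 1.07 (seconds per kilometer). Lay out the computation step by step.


Race duration = 929 s for 5 km
Average pace = 929 / 5 = 185.8 s/km
LT pace = 185.8 * 1.07
= 198.81 s/km

198.81 s/km


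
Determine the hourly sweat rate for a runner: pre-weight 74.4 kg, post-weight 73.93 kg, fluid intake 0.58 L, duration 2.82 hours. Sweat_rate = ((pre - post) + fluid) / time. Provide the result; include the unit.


Mass lost = 74.4 - 73.93 = 0.47 kg
Add fluid consumed: 0.47 + 0.58 = 1.05 L total sweat
Sweat rate = 1.05 / 2.82 = 0.372 L/h

0.372 L/h


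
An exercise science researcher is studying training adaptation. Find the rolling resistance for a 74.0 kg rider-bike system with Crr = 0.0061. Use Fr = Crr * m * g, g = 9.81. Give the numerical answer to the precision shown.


m * g = 74.0 * 9.81 = 725.94 N
Fr = 0.0061 * 725.94 = 4.428 N

4.428 N


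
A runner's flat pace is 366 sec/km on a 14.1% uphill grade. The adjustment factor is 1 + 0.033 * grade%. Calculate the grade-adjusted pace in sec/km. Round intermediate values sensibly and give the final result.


Factor = 1 + 0.033 * 14.1 = 1.4653
Adjusted pace = 366 * 1.4653
= 536.3 sec/km

536.3 s/km


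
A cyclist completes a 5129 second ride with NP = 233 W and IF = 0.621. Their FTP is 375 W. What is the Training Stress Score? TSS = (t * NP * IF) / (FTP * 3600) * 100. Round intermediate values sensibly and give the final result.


t * NP * IF = 5129 * 233 * 0.621 = 742130.397
FTP * 3600 = 1350000
TSS = (742130.397 / 1350000) * 100 = 54.97

54.97 TSS


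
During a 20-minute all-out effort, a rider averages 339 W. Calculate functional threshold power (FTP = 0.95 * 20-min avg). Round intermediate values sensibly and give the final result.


FTP = 0.95 * 339
= 322.05 W

322.05 W


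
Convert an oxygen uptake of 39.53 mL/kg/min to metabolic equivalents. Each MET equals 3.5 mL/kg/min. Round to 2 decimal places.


One MET = 3.5 mL/kg/min
Number of METs = 39.53 / 3.5
= 11.29 METs

11.29 METs


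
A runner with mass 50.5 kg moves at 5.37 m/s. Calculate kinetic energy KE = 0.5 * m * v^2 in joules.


v^2 = 5.37^2 = 28.8369
KE = 0.5 * 50.5 * 28.8369
= 728.13 J

728.13 J


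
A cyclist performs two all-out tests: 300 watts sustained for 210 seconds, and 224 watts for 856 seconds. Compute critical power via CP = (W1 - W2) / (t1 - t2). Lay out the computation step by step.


W1 = P1 * t1 = 300 * 210 = 63000 J
W2 = P2 * t2 = 224 * 856 = 191744 J
CP = (63000 - 191744) / (210 - 856)
= 199.29 W

199.29 W


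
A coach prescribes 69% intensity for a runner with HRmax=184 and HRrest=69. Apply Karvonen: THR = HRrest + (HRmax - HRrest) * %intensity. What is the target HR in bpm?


Heart rate reserve = 184 - 69 = 115
Intensity fraction = 69 / 100 = 0.69
THR = 69 + 115 * 0.69 = 148.35 bpm

148.35 bpm


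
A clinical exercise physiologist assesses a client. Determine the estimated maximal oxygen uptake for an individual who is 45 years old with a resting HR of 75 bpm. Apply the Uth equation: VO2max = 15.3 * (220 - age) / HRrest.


HRmax = 220 - 45 = 175
VO2max = 15.3 * (175 / 75)
= 15.3 * 2.3333
= 35.7 mL/kg/min

35.7 mL/kg/min


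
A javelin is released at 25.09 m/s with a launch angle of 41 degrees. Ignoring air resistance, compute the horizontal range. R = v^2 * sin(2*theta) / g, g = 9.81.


Launch speed squared = 629.5081
sin(2 * 41 deg) = 0.990268
Range = 629.5081 * 0.990268 / 9.81
= 63.546 m

63.546 m


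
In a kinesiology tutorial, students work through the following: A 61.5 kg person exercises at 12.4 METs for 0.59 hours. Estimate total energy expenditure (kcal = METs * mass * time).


Energy = METs * mass(kg) * time(h)
= 12.4 * 61.5 * 0.59
= 449.93 kcal

449.93 kcal


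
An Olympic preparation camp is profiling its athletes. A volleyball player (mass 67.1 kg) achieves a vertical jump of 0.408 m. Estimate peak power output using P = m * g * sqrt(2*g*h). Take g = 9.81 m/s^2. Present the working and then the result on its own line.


2 * g * h = 2 * 9.81 * 0.408 = 8.00496
sqrt(8.00496) = 2.829304 m/s
P = 67.1 * 9.81 * 2.829304 = 1862.39 W

1862.39 W


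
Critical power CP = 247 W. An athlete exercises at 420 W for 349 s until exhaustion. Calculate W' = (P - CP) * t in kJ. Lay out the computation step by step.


P - CP = 420 - 247 = 173 W
W' = 173 * 349 = 60377 J
= 60377 / 1000 = 60.377 kJ

60.377 kJ


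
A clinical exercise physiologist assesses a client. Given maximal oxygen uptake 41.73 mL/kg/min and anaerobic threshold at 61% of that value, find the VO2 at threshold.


Percentage as decimal = 0.61
VO2 at AT = 41.73 * 0.61 = 25.46 mL/kg/min

25.46 mL/kg/min


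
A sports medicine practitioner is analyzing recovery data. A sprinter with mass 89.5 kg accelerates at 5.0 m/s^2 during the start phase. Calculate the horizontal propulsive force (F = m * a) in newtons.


F = m * a
= 89.5 * 5.0
= 447.5 N

447.5 N


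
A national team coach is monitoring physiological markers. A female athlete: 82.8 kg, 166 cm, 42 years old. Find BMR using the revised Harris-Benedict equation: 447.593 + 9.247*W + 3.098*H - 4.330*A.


Intercept = 447.593
Weight contribution = 9.247 * 82.8 = 765.6516
Height contribution = 3.098 * 166 = 514.268
Age contribution = 4.33 * 42 = 181.86
BMR = 447.593 + 765.6516 + 514.268 - 181.86
= 1545.65 kcal/day

1545.65 kcal/day


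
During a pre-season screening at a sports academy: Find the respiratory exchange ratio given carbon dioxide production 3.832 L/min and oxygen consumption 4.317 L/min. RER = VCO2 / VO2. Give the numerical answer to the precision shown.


VCO2 = 3.832 L/min
VO2 = 4.317 L/min
RER = 3.832 / 4.317 = 0.8877

0.8877


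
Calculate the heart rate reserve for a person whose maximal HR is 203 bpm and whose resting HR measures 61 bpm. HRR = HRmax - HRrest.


HRmax = 203 bpm
HRrest = 61 bpm
HRR = 203 - 61 = 142 bpm

142 bpm


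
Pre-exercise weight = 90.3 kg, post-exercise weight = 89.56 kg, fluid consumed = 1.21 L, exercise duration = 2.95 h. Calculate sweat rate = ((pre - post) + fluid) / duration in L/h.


Weight loss = 90.3 - 89.56 = 0.74 kg (approx L)
Total sweat = 0.74 + 1.21 = 1.95 L
Sweat rate = 1.95 / 2.95 = 0.661 L/h

0.661 L/h


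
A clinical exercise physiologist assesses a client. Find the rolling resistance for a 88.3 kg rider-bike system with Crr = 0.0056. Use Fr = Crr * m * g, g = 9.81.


m * g = 88.3 * 9.81 = 866.223 N
Fr = 0.0056 * 866.223 = 4.851 N

4.851 N


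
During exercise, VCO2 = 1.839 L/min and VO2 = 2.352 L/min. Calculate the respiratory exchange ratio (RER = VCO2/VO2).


RER = VCO2 / VO2
= 1.839 / 2.352
= 0.7819

0.7819


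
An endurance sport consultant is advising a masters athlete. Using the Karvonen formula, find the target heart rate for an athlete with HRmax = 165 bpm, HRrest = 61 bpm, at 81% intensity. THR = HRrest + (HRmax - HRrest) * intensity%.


HRR = 165 - 61 = 104
THR = 61 + 104 * 0.81
= 61 + 84.24
= 145.24 bpm

145.24 bpm


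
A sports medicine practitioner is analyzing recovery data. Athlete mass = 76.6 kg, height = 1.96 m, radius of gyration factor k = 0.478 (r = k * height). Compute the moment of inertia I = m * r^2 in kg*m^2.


r = k * height = 0.478 * 1.96 = 0.93688 m
r^2 = 0.93688^2 = 0.877744
I = 76.6 * 0.877744 = 67.235 kg*m^2

67.235 kg*m^2


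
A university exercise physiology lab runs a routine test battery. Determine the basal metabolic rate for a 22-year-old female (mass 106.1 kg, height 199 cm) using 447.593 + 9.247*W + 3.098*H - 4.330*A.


BMR = 447.593 + 9.247*106.1 + 3.098*199 - 4.330*22
= 1949.94 kcal/day

1949.94 kcal/day


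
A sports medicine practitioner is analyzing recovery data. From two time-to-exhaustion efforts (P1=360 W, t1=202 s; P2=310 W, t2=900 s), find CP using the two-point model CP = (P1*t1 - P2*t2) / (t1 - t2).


Work in trial 1 = 72720 J
Work in trial 2 = 279000 J
Delta work = -206280 J
Delta time = -698 s
CP = -206280 / -698 = 295.53 W

295.53 W


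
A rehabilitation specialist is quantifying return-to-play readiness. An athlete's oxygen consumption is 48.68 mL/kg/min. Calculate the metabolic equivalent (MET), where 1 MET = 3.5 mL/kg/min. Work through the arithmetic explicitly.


MET = VO2 / 3.5
= 48.68 / 3.5
= 13.91 METs

13.91 METs


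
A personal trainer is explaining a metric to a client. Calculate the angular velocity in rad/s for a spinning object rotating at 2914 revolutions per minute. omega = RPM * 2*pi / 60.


omega = RPM * 2*pi / 60
= 2914 * 6.28318531 / 60
= 305.153 rad/s

305.153 rad/s


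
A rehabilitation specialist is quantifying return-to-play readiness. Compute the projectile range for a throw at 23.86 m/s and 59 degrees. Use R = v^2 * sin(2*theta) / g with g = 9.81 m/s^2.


Two times the angle = 118 degrees
sin(118) = 0.882948
R = 569.2996 * 0.882948 / 9.81 = 51.24 m

51.24 m


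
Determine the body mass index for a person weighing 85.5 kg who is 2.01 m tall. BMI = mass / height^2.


BMI = mass / height^2
= 85.5 / 2.01^2
= 85.5 / 4.0401
= 21.16 kg/m^2

21.16 kg/m^2


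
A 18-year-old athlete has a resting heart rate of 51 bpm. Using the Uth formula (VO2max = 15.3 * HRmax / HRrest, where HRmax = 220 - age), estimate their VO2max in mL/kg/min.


HRmax = 220 - 18 = 202 bpm
Ratio = HRmax / HRrest = 202 / 51 = 3.9608
VO2max = 15.3 * 3.9608 = 60.6 mL/kg/min

60.6 mL/kg/min


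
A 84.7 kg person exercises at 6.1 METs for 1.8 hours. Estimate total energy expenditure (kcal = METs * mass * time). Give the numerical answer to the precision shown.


Energy = METs * mass(kg) * time(h)
= 6.1 * 84.7 * 1.8
= 930.01 kcal

930.01 kcal


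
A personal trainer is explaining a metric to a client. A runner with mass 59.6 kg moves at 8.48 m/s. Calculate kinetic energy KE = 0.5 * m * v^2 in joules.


v^2 = 8.48^2 = 71.9104
KE = 0.5 * 59.6 * 71.9104
= 2142.93 J

2142.93 J


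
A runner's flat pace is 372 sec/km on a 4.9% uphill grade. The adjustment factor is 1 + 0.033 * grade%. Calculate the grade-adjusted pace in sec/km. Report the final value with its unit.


Factor = 1 + 0.033 * 4.9 = 1.1617
Adjusted pace = 372 * 1.1617
= 432.15 sec/km

432.15 s/km


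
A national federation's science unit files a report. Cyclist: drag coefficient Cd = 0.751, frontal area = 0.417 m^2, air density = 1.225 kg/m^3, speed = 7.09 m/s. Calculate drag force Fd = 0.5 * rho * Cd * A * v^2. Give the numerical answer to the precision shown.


v^2 = 7.09^2 = 50.2681
Fd = 0.5 * 1.225 * 0.751 * 0.417 * 50.2681
= 9.642 N

9.642 N


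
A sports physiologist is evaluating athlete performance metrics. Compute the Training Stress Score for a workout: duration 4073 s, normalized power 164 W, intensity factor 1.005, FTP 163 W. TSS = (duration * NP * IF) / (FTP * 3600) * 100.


Product = 4073 * 164 * 1.005 = 671311.86
Base = 163 * 3600 = 586800
TSS = 671311.86 / 586800 * 100 = 114.4

114.4 TSS


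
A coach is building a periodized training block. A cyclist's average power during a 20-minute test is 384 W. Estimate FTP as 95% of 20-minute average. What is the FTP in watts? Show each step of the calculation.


FTP = 20-min power * 0.95
= 384 * 0.95
= 364.8 W

364.8 W


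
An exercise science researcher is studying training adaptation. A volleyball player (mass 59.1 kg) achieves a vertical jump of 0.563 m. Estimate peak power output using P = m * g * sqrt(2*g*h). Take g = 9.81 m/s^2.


2 * g * h = 2 * 9.81 * 0.563 = 11.04606
sqrt(11.04606) = 3.323561 m/s
P = 59.1 * 9.81 * 3.323561 = 1926.9 W

1926.9 W


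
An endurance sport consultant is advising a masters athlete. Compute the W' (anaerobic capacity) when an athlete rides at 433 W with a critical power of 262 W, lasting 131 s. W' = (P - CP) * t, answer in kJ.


Above-CP power = 171 W
Duration = 131 s
W' = 171 * 131 = 22401 J
Convert: 22401 / 1000 = 22.401 kJ

22.401 kJ


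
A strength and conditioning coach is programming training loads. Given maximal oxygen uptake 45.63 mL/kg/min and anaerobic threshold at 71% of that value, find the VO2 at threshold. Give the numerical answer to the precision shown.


Percentage as decimal = 0.71
VO2 at AT = 45.63 * 0.71 = 32.4 mL/kg/min

32.4 mL/kg/min


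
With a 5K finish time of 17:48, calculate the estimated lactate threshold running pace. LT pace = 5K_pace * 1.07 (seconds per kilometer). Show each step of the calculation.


Race duration = 1068 s for 5 km
Average pace = 1068 / 5 = 213.6 s/km
LT pace = 213.6 * 1.07
= 228.55 s/km

228.55 s/km


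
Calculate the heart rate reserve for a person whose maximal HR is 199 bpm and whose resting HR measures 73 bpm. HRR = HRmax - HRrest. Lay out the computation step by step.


HRmax = 199 bpm
HRrest = 73 bpm
HRR = 199 - 73 = 126 bpm

126 bpm


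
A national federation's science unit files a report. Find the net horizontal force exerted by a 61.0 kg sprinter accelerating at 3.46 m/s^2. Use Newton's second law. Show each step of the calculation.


Newton's second law: F = m * a
F = 61.0 * 3.46 = 211.06 N

211.06 N


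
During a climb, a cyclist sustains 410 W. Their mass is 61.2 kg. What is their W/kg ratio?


Power-to-weight = 410 W / 61.2 kg
= 6.699 W/kg

6.699 W/kg


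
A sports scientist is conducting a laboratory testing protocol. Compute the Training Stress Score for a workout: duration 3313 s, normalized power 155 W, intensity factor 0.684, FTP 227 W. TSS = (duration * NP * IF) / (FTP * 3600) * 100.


Product = 3313 * 155 * 0.684 = 351244.26
Base = 227 * 3600 = 817200
TSS = 351244.26 / 817200 * 100 = 42.98

42.98 TSS


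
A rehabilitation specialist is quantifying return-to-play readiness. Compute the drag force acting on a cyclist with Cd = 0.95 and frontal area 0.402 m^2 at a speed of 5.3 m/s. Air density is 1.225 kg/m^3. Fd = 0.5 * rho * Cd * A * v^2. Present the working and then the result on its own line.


Step 1: v^2 = 28.09
Step 2: Fd = 0.5 * 1.225 * 0.95 * 0.402 * 28.09
= 6.571 N

6.571 N


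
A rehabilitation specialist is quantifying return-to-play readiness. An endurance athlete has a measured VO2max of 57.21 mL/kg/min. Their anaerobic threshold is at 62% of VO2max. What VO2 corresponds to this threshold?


Anaerobic threshold VO2 = VO2max * 62%
= 57.21 * 0.62
= 35.47 mL/kg/min

35.47 mL/kg/min


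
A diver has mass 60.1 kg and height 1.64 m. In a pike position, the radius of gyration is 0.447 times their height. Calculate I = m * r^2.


r = 0.447 * 1.64 = 0.73308 m
I = m * r^2 = 60.1 * 0.537406 = 32.298 kg*m^2

32.298 kg*m^2


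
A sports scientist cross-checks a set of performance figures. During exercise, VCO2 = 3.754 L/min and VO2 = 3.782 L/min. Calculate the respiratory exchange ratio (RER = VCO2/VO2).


RER = VCO2 / VO2
= 3.754 / 3.782
= 0.9926

0.9926


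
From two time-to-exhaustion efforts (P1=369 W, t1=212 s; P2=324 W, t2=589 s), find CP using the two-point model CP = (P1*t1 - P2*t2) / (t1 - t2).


Work in trial 1 = 78228 J
Work in trial 2 = 190836 J
Delta work = -112608 J
Delta time = -377 s
CP = -112608 / -377 = 298.69 W

298.69 W


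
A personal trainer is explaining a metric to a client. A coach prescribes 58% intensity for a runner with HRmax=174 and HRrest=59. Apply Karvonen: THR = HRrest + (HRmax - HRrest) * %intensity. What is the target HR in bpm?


Heart rate reserve = 174 - 59 = 115
Intensity fraction = 58 / 100 = 0.58
THR = 59 + 115 * 0.58 = 125.7 bpm

125.7 bpm


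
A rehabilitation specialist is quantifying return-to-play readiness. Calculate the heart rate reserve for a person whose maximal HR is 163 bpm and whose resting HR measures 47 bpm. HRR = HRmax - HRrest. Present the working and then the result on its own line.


HRmax = 163 bpm
HRrest = 47 bpm
HRR = 163 - 47 = 116 bpm

116 bpm


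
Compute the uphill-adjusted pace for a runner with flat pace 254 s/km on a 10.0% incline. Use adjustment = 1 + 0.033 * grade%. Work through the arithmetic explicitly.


Adjustment factor = 1 + 0.033 * 10.0 = 1.33
Grade-adjusted pace = 254 * 1.33 = 337.82 s/km

337.82 s/km


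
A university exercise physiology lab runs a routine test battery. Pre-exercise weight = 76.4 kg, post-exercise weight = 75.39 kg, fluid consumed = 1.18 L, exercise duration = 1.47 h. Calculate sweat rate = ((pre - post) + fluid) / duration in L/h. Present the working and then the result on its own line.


Weight loss = 76.4 - 75.39 = 1.01 kg (approx L)
Total sweat = 1.01 + 1.18 = 2.19 L
Sweat rate = 2.19 / 1.47 = 1.49 L/h

1.49 L/h


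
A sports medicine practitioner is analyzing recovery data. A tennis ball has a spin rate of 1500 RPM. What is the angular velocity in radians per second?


Convert RPM to rad/s: multiply by 2*pi and divide by 60
omega = 1500 * 2 * pi / 60
= 157.08 rad/s

157.08 rad/s


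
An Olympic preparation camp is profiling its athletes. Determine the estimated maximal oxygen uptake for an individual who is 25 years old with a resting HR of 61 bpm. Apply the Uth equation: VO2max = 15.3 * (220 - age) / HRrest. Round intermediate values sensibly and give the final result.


HRmax = 220 - 25 = 195
VO2max = 15.3 * (195 / 61)
= 15.3 * 3.1967
= 48.91 mL/kg/min

48.91 mL/kg/min


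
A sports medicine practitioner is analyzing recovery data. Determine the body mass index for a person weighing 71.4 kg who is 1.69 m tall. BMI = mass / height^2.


BMI = mass / height^2
= 71.4 / 1.69^2
= 71.4 / 2.8561
= 25.0 kg/m^2

25.0 kg/m^2


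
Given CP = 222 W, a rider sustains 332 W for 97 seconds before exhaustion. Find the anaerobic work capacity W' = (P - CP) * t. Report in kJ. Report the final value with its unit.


Excess power = 332 - 222 = 110 W
Work above CP = 110 * 97 = 10670 J
W' = 10.67 kJ

10.67 kJ


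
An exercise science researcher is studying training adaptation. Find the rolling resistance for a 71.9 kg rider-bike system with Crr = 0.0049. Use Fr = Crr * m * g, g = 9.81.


m * g = 71.9 * 9.81 = 705.339 N
Fr = 0.0049 * 705.339 = 3.456 N

3.456 N


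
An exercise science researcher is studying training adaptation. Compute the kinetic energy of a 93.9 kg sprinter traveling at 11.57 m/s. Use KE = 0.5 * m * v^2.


Velocity squared = 133.8649
KE = 0.5 * 93.9 * 133.8649 = 6284.96 J

6284.96 J


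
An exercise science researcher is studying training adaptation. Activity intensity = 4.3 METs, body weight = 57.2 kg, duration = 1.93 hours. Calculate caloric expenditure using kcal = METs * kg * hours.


kcal = 4.3 * 57.2 * 1.93
= 245.96 * 1.93
= 474.7 kcal

474.7 kcal


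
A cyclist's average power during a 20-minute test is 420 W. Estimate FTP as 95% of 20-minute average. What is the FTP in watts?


FTP = 20-min power * 0.95
= 420 * 0.95
= 399.0 W

399.0 W


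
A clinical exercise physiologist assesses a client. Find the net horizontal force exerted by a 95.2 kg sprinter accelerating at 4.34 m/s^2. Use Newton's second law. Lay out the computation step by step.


Newton's second law: F = m * a
F = 95.2 * 4.34 = 413.17 N

413.17 N


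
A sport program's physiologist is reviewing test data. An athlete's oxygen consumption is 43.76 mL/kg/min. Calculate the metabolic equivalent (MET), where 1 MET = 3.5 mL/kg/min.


MET = VO2 / 3.5
= 43.76 / 3.5
= 12.5 METs

12.5 METs


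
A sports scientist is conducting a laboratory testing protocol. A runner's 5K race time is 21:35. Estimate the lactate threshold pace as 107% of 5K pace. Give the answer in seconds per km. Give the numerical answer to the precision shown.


Total race time = 21*60 + 35 = 1295 seconds
5K pace = 1295 / 5 = 259.0 sec/km
LT pace = 259.0 * 1.07 = 277.13 sec/km

277.13 s/km


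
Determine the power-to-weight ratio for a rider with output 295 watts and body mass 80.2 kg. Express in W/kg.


P/W = 295 / 80.2 = 3.678 W/kg

3.678 W/kg


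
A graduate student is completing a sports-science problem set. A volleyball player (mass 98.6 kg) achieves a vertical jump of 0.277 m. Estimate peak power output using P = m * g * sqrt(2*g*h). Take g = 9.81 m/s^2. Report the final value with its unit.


2 * g * h = 2 * 9.81 * 0.277 = 5.43474
sqrt(5.43474) = 2.331253 m/s
P = 98.6 * 9.81 * 2.331253 = 2254.94 W

2254.94 W


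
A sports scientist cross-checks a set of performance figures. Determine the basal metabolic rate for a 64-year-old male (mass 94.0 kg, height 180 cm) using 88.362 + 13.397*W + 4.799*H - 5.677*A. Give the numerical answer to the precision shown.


BMR = 88.362 + 13.397*94.0 + 4.799*180 - 5.677*64
= 1848.17 kcal/day

1848.17 kcal/day


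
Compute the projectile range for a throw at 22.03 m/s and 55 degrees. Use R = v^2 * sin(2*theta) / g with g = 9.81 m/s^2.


Two times the angle = 110 degrees
sin(110) = 0.939693
R = 485.3209 * 0.939693 / 9.81 = 46.489 m

46.489 m


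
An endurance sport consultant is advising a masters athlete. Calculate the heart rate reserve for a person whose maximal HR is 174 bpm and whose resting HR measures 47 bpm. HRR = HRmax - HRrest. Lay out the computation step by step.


HRmax = 174 bpm
HRrest = 47 bpm
HRR = 174 - 47 = 127 bpm

127 bpm


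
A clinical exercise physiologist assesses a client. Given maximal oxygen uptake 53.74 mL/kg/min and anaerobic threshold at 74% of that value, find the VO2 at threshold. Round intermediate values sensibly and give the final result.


Percentage as decimal = 0.74
VO2 at AT = 53.74 * 0.74 = 39.77 mL/kg/min

39.77 mL/kg/min


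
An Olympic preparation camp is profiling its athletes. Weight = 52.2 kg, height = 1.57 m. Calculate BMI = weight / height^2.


height^2 = 1.57^2 = 2.4649
BMI = 52.2 / 2.4649 = 21.18 kg/m^2

21.18 kg/m^2


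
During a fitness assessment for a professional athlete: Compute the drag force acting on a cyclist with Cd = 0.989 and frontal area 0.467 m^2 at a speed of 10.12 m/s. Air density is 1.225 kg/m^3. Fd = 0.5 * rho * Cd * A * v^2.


Step 1: v^2 = 102.4144
Step 2: Fd = 0.5 * 1.225 * 0.989 * 0.467 * 102.4144
= 28.972 N

28.972 N


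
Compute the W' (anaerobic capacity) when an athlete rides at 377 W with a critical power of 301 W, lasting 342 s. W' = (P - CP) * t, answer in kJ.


Above-CP power = 76 W
Duration = 342 s
W' = 76 * 342 = 25992 J
Convert: 25992 / 1000 = 25.992 kJ

25.992 kJ


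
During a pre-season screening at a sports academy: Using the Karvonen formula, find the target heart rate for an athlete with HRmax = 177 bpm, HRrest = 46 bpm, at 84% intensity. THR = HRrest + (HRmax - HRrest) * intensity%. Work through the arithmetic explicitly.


HRR = 177 - 46 = 131
THR = 46 + 131 * 0.84
= 46 + 110.04
= 156.04 bpm

156.04 bpm


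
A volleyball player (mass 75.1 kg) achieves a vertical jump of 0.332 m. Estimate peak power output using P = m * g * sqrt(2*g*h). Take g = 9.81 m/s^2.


2 * g * h = 2 * 9.81 * 0.332 = 6.51384
sqrt(6.51384) = 2.552223 m/s
P = 75.1 * 9.81 * 2.552223 = 1880.3 W

1880.3 W


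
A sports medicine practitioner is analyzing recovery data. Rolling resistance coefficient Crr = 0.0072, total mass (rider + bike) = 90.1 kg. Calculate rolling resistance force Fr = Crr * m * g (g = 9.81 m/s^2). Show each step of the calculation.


Fr = Crr * m * g
= 0.0072 * 90.1 * 9.81
= 6.364 N

6.364 N


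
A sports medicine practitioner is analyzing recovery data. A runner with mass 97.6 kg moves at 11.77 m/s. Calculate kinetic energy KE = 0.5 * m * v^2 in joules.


v^2 = 11.77^2 = 138.5329
KE = 0.5 * 97.6 * 138.5329
= 6760.41 J

6760.41 J


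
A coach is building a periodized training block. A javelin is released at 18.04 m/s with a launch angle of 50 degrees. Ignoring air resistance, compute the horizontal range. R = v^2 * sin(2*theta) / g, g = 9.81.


Launch speed squared = 325.4416
sin(2 * 50 deg) = 0.984808
Range = 325.4416 * 0.984808 / 9.81
= 32.67 m

32.67 m


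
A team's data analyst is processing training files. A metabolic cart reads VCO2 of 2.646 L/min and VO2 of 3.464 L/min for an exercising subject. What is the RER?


RER = VCO2 / VO2 = 2.646 / 3.464 = 0.7639

0.7639


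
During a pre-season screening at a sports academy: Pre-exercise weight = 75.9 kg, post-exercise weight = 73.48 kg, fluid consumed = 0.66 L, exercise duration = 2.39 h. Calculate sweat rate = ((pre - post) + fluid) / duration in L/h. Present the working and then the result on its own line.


Weight loss = 75.9 - 73.48 = 2.42 kg (approx L)
Total sweat = 2.42 + 0.66 = 3.08 L
Sweat rate = 3.08 / 2.39 = 1.289 L/h

1.289 L/h


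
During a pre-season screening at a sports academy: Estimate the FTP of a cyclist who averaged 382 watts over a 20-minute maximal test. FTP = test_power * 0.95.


FTP = 382 * 0.95 = 362.9 W

362.9 W


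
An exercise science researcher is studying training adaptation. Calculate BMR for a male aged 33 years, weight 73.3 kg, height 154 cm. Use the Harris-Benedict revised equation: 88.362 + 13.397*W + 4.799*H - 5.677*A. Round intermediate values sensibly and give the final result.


Substituting values:
W term = 13.397 * 73.3 = 982.0001
H term = 4.799 * 154 = 739.046
A term = 5.677 * 33 = 187.341
BMR = 1622.07 kcal/day

1622.07 kcal/day


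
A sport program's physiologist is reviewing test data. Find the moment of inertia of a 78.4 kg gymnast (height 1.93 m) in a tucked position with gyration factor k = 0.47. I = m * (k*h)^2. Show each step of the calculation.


Radius of gyration = 0.47 * 1.93 = 0.9071 m
I = 78.4 * 0.9071^2
= 78.4 * 0.82283
= 64.51 kg*m^2

64.51 kg*m^2


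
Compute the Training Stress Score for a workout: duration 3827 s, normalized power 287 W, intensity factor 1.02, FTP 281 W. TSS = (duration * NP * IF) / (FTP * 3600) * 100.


Product = 3827 * 287 * 1.02 = 1120315.98
Base = 281 * 3600 = 1011600
TSS = 1120315.98 / 1011600 * 100 = 110.75

110.75 TSS


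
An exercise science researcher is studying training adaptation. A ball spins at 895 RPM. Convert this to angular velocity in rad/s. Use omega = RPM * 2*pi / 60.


omega = 895 * 2 * pi / 60
= 895 * 6.28318531 / 60
= 5623.451 / 60
= 93.724 rad/s

93.724 rad/s


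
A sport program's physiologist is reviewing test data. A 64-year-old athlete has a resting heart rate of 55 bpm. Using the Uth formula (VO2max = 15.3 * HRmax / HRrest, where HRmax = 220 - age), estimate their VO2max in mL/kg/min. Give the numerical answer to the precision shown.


HRmax = 220 - 64 = 156 bpm
Ratio = HRmax / HRrest = 156 / 55 = 2.8364
VO2max = 15.3 * 2.8364 = 43.4 mL/kg/min

43.4 mL/kg/min


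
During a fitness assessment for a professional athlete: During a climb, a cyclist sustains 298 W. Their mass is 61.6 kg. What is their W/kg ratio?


Power-to-weight = 298 W / 61.6 kg
= 4.838 W/kg

4.838 W/kg


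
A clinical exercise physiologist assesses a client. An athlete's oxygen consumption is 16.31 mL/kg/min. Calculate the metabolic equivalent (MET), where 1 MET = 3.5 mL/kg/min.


MET = VO2 / 3.5
= 16.31 / 3.5
= 4.66 METs

4.66 METs


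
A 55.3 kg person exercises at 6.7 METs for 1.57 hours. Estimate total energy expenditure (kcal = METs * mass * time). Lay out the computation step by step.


Energy = METs * mass(kg) * time(h)
= 6.7 * 55.3 * 1.57
= 581.7 kcal

581.7 kcal


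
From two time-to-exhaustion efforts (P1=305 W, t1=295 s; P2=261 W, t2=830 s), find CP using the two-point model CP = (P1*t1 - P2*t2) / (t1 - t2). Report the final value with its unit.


Work in trial 1 = 89975 J
Work in trial 2 = 216630 J
Delta work = -126655 J
Delta time = -535 s
CP = -126655 / -535 = 236.74 W

236.74 W


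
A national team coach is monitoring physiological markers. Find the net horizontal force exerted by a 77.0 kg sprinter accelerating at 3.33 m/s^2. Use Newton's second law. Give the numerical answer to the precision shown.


Newton's second law: F = m * a
F = 77.0 * 3.33 = 256.41 N

256.41 N


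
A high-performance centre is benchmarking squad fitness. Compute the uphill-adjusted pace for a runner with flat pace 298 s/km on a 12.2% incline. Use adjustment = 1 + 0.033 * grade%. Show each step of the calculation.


Adjustment factor = 1 + 0.033 * 12.2 = 1.4026
Grade-adjusted pace = 298 * 1.4026 = 417.97 s/km

417.97 s/km
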